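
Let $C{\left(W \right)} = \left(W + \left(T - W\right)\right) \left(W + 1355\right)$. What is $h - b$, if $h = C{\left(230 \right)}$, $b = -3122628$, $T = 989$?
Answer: $4690193$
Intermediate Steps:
$C{\left(W \right)} = 1340095 + 989 W$ ($C{\left(W \right)} = \left(W - \left(-989 + W\right)\right) \left(W + 1355\right) = 989 \left(1355 + W\right) = 1340095 + 989 W$)
$h = 1567565$ ($h = 1340095 + 989 \cdot 230 = 1340095 + 227470 = 1567565$)
$h - b = 1567565 - -3122628 = 1567565 + 3122628 = 4690193$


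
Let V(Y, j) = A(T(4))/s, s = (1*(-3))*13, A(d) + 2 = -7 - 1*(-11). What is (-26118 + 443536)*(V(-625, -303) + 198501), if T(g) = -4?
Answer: 3231456891466/39 ≈ 8.2858e+10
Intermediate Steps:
A(d) = 2 (A(d) = -2 + (-7 - 1*(-11)) = -2 + (-7 + 11) = -2 + 4 = 2)
s = -39 (s = -3*13 = -39)
V(Y, j) = -2/39 (V(Y, j) = 2/(-39) = 2*(-1/39) = -2/39)
(-26118 + 443536)*(V(-625, -303) + 198501) = (-26118 + 443536)*(-2/39 + 198501) = 417418*(7741537/39) = 3231456891466/39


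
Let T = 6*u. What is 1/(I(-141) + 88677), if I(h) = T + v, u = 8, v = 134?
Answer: 1/88859 ≈ 1.1254e-5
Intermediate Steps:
T = 48 (T = 6*8 = 48)
I(h) = 182 (I(h) = 48 + 134 = 182)
1/(I(-141) + 88677) = 1/(182 + 88677) = 1/88859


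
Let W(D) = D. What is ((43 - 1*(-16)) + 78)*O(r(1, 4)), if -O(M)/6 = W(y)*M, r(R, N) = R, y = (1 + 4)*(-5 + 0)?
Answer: 20550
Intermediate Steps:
y = -25 (y = 5*(-5) = -25)
O(M) = 150*M (O(M) = -(-150)*M = 150*M)
((43 - 1*(-16)) + 78)*O(r(1, 4)) = ((43 - 1*(-16)) + 78)*(150*1) = ((43 + 16) + 78)*150 = (59 + 78)*150 = 137*150 = 20550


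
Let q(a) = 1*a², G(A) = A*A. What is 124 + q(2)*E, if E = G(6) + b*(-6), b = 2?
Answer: 220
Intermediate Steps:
G(A) = A²
q(a) = a²
E = 24 (E = 6² + 2*(-6) = 36 - 12 = 24)
124 + q(2)*E = 124 + 2²*24 = 124 + 4*24 = 124 + 96 = 220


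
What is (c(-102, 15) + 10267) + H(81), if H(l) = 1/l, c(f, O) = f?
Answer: 823366/81 ≈ 10165.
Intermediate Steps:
(c(-102, 15) + 10267) + H(81) = (-102 + 10267) + 1/81 = 10165 + 1/81 = 823366/81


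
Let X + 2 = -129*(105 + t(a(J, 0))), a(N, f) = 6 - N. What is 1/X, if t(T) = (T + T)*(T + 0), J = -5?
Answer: -1/44765 ≈ -2.2339e-5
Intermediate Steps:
t(T) = 2*T² (t(T) = (2*T)*T = 2*T²)
X = -44765 (X = -2 - 129*(105 + 2*(6 - 1*(-5))²) = -2 - 129*(105 + 2*(6 + 5)²) = -2 - 129*(105 + 2*11²) = -2 - 129*(105 + 2*121) = -2 - 129*(105 + 242) = -2 - 129*347 = -2 - 44763 = -44765)
1/X = 1/(-44765) = -1/44765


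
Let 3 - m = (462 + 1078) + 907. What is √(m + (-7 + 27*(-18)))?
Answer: I*√2937 ≈ 54.194*I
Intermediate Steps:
m = -2444 (m = 3 - ((462 + 1078) + 907) = 3 - (1540 + 907) = 3 - 1*2447 = 3 - 2447 = -2444)
√(m + (-7 + 27*(-18))) = √(-2444 + (-7 + 27*(-18))) = √(-2444 + (-7 - 486)) = √(-2444 - 493) = √(-2937) = I*√2937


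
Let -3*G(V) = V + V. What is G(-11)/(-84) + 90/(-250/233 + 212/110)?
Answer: 2592887/24633 ≈ 105.26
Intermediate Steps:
G(V) = -2*V/3 (G(V) = -(V + V)/3 = -2*V/3)
G(-11)/(-84) + 90/(-250/233 + 212/110) = -⅔*(-11)/(-84) + 90/(-250/233 + 212/110) = (22/3)*(-1/84) + 90/(-250*1/233 + 212*(1/110)) = -11/126 + 90/(-250/233 + 106/55) = -11/126 + 90/(10948/12815) = -11/126 + 90*(12815/10948) = -11/126 + 576675/5474 = 2592887/24633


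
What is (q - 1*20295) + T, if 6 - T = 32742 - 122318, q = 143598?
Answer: 212885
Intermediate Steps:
T = 89582 (T = 6 - (32742 - 122318) = 6 - 1*(-89576) = 6 + 89576 = 89582)
(q - 1*20295) + T = (143598 - 1*20295) + 89582 = (143598 - 20295) + 89582 = 123303 + 89582 = 212885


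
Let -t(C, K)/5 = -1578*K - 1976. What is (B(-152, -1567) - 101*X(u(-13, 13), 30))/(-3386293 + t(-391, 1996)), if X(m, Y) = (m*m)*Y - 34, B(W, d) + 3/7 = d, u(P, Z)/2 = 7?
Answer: -4144094/86604189 ≈ -0.047851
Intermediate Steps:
u(P, Z) = 14 (u(P, Z) = 2*7 = 14)
B(W, d) = -3/7 + d
t(C, K) = 9880 + 7890*K (t(C, K) = -5*(-1578*K - 1976) = -5*(-1976 - 1578*K) = 9880 + 7890*K)
X(m, Y) = -34 + Y*m² (X(m, Y) = m²*Y - 34 = Y*m² - 34 = -34 + Y*m²)
(B(-152, -1567) - 101*X(u(-13, 13), 30))/(-3386293 + t(-391, 1996)) = ((-3/7 - 1567) - 101*(-34 + 30*14²))/(-3386293 + (9880 + 7890*1996)) = (-10972/7 - 101*(-34 + 30*196))/(-3386293 + (9880 + 15748440)) = (-10972/7 - 101*(-34 + 5880))/(-3386293 + 15758320) = (-10972/7 - 101*5846)/12372027 = (-10972/7 - 590446)*(1/12372027) = -4144094/7*1/12372027 = -4144094/86604189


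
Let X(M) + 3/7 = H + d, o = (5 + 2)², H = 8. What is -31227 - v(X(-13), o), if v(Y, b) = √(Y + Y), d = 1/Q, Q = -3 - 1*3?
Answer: -31227 - √6531/21 ≈ -31231.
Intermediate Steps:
Q = -6 (Q = -3 - 3 = -6)
o = 49 (o = 7² = 49)
d = -⅙ (d = 1/(-6) = -⅙ ≈ -0.16667)
X(M) = 311/42 (X(M) = -3/7 + (8 - ⅙) = -3/7 + 47/6 = 311/42)
v(Y, b) = √2*√Y (v(Y, b) = √(2*Y) = √2*√Y)
-31227 - v(X(-13), o) = -31227 - √2*√(311/42) = -31227 - √2*√13062/42 = -31227 - √6531/21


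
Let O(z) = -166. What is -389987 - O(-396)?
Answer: -389821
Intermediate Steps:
-389987 - O(-396) = -389987 - 1*(-166) = -389987 + 166 = -389821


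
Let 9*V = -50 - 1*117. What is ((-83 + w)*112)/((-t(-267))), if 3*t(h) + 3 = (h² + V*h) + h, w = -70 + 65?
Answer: 72/185 ≈ 0.38919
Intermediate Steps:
V = -167/9 (V = (-50 - 1*117)/9 = (-50 - 117)/9 = (⅑)*(-167) = -167/9 ≈ -18.556)
w = -5
t(h) = -1 - 158*h/27 + h²/3 (t(h) = -1 + ((h² - 167*h/9) + h)/3 = -1 + (h² - 158*h/9)/3 = -1 + (-158*h/27 + h²/3) = -1 - 158*h/27 + h²/3)
((-83 + w)*112)/((-t(-267))) = ((-83 - 5)*112)/((-(-1 - 158/27*(-267) + (⅓)*(-267)²))) = (-88*112)/((-(-1 + 14062/9 + (⅓)*71289))) = -9856*(-1/(-1 + 14062/9 + 23763)) = -9856/((-1*227920/9)) = -9856/(-227920/9) = -9856*(-9/227920) = 72/185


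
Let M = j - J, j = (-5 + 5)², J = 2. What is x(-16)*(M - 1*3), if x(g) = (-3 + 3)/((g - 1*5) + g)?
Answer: 0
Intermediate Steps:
j = 0 (j = 0² = 0)
M = -2 (M = 0 - 1*2 = 0 - 2 = -2)
x(g) = 0 (x(g) = 0/((g - 5) + g) = 0/((-5 + g) + g) = 0/(-5 + 2*g) = 0)
x(-16)*(M - 1*3) = 0*(-2 - 1*3) = 0*(-2 - 3) = 0*(-5) = 0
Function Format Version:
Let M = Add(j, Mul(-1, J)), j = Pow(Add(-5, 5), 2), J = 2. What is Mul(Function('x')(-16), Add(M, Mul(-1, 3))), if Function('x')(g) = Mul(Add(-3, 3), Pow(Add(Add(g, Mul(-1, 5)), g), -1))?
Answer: 0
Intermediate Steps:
j = 0 (j = Pow(0, 2) = 0)
M = -2 (M = Add(0, Mul(-1, 2)) = Add(0, -2) = -2)
Function('x')(g) = 0 (Function('x')(g) = Mul(0, Pow(Add(Add(g, -5), g), -1)) = Mul(0, Pow(Add(Add(-5, g), g), -1)) = Mul(0, Pow(Add(-5, Mul(2, g)), -1)) = 0)
Mul(Function('x')(-16), Add(M, Mul(-1, 3))) = Mul(0, Add(-2, Mul(-1, 3))) = Mul(0, Add(-2, -3)) = Mul(0, -5) = 0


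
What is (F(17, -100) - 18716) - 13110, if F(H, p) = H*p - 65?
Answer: -33591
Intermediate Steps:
F(H, p) = -65 + H*p
(F(17, -100) - 18716) - 13110 = ((-65 + 17*(-100)) - 18716) - 13110 = ((-65 - 1700) - 18716) - 13110 = (-1765 - 18716) - 13110 = -20481 - 13110 = -33591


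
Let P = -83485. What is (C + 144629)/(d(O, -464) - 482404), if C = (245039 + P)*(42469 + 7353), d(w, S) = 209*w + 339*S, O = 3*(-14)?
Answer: -8049088017/648478 ≈ -12412.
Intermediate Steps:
O = -42
C = 8048943388 (C = (245039 - 83485)*(42469 + 7353) = 161554*49822 = 8048943388)
(C + 144629)/(d(O, -464) - 482404) = (8048943388 + 144629)/((209*(-42) + 339*(-464)) - 482404) = 8049088017/((-8778 - 157296) - 482404) = 8049088017/(-166074 - 482404) = 8049088017/(-648478) = 8049088017*(-1/648478) = -8049088017/648478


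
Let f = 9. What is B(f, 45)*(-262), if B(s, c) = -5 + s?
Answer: -1048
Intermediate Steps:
B(f, 45)*(-262) = (-5 + 9)*(-262) = 4*(-262) = -1048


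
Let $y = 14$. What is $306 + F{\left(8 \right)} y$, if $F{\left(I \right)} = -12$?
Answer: $138$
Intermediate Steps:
$306 + F{\left(8 \right)} y = 306 - 168 = 138$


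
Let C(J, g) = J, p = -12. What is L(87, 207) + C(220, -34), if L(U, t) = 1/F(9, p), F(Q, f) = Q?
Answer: 1981/9 ≈ 220.11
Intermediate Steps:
L(U, t) = 1/9
L(87, 207) + C(220, -34) = 1/9 + 220 = 1981/9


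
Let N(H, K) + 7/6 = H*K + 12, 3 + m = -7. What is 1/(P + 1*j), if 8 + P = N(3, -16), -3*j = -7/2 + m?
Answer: -3/122 ≈ -0.024590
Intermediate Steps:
m = -10 (m = -3 - 7 = -10)
j = 9/2 (j = -(-7/2 - 10)/3 = -⅓*(-27/2) = 9/2 ≈ 4.5000)
N(H, K) = 65/6 + H*K (N(H, K) = -7/6 + (H*K + 12) = -7/6 + (12 + H*K) = 65/6 + H*K)
P = -271/6 (P = -8 + (65/6 + 3*(-16)) = -8 + (65/6 - 48) = -8 - 223/6 = -271/6 ≈ -45.167)
1/(P + 1*j) = 1/(-271/6 + 1*(9/2)) = 1/(-271/6 + 9/2) = 1/(-122/3) = -3/122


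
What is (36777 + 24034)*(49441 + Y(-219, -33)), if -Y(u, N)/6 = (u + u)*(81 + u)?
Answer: -19047403853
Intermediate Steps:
Y(u, N) = -12*u*(81 + u) (Y(u, N) = -6*(u + u)*(81 + u) = -6*2*u*(81 + u) = -12*u*(81 + u))
(36777 + 24034)*(49441 + Y(-219, -33)) = (36777 + 24034)*(49441 - 12*(-219)*(81 - 219)) = 60811*(49441 - 12*(-219)*(-138)) = 60811*(49441 - 362664) = 60811*(-313223) = -19047403853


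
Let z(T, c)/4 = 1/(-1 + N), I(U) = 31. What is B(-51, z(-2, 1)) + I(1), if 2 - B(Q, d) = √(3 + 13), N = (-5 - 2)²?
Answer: 29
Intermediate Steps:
N = 49 (N = (-7)² = 49)
z(T, c) = 1/12 (z(T, c) = 4/(-1 + 49) = 4/48 = 4*(1/48) = 1/12)
B(Q, d) = -2 (B(Q, d) = 2 - √(3 + 13) = 2 - √16 = 2 - 1*4 = 2 - 4 = -2)
B(-51, z(-2, 1)) + I(1) = -2 + 31 = 29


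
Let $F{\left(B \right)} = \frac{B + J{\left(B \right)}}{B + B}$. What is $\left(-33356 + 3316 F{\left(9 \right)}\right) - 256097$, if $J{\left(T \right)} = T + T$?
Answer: $-284479$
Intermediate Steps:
$J{\left(T \right)} = 2 T$
$F{\left(B \right)} = \frac{3}{2}$ ($F{\left(B \right)} = \frac{B + 2 B}{B + B} = \frac{3 B}{2 B} = 3 B \frac{1}{2 B} = \frac{3}{2}$)
$\left(-33356 + 3316 F{\left(9 \right)}\right) - 256097 = \left(-33356 + 3316 \cdot \frac{3}{2}\right) - 256097 = \left(-33356 + 4974\right) - 256097 = -28382 - 256097 = -284479$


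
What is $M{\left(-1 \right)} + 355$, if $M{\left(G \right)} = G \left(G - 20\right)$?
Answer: $376$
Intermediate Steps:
$M{\left(G \right)} = G \left(-20 + G\right)$
$M{\left(-1 \right)} + 355 = - (-20 - 1) + 355 = \left(-1\right) \left(-21\right) + 355 = 21 + 355 = 376$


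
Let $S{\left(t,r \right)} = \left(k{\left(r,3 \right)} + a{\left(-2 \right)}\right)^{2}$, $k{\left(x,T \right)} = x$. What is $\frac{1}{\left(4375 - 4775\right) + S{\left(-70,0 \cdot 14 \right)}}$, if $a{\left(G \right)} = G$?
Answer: $- \frac{1}{396} \approx -0.0025253$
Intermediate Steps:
$S{\left(t,r \right)} = \left(-2 + r\right)^{2}$ ($S{\left(t,r \right)} = \left(r - 2\right)^{2} = \left(-2 + r\right)^{2}$)
$\frac{1}{\left(4375 - 4775\right) + S{\left(-70,0 \cdot 14 \right)}} = \frac{1}{\left(4375 - 4775\right) + \left(-2 + 0 \cdot 14\right)^{2}} = \frac{1}{\left(4375 - 4775\right) + \left(-2 + 0\right)^{2}} = \frac{1}{-400 + \left(-2\right)^{2}} = \frac{1}{-400 + 4} = \frac{1}{-396} = - \frac{1}{396}$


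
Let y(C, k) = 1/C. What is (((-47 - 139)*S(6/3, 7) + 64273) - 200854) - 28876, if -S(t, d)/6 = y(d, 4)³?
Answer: -56750635/343 ≈ -1.6545e+5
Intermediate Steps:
S(t, d) = -6/d³
(((-47 - 139)*S(6/3, 7) + 64273) - 200854) - 28876 = (((-47 - 139)*(-6/7³) + 64273) - 200854) - 28876 = ((-(-1116)/343 + 64273) - 200854) - 28876 = ((-186*(-6/343) + 64273) - 200854) - 28876 = ((1116/343 + 64273) - 200854) - 28876 = (22046755/343 - 200854) - 28876 = -46846167/343 - 28876 = -56750635/343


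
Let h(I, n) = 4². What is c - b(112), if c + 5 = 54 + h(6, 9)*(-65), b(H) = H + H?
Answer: -1215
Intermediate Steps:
h(I, n) = 16
b(H) = 2*H
c = -991 (c = -5 + (54 + 16*(-65)) = -5 + (54 - 1040) = -5 - 986 = -991)
c - b(112) = -991 - 2*112 = -991 - 1*224 = -991 - 224 = -1215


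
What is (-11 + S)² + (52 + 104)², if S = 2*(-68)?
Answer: 45945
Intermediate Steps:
S = -136
(-11 + S)² + (52 + 104)² = (-11 - 136)² + (52 + 104)² = (-147)² + 156² = 21609 + 24336 = 45945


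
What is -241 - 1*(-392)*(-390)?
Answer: -153121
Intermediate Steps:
-241 - 1*(-392)*(-390) = -241 + 392*(-390) = -241 - 152880 = -153121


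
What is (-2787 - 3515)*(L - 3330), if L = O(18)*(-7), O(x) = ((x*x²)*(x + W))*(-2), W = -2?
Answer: -8211745476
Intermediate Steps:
O(x) = -2*x³*(-2 + x) (O(x) = ((x*x²)*(x - 2))*(-2) = (x³*(-2 + x))*(-2) = -2*x³*(-2 + x))
L = 1306368 (L = (2*18³*(2 - 1*18))*(-7) = (2*5832*(2 - 18))*(-7) = (2*5832*(-16))*(-7) = -186624*(-7) = 1306368)
(-2787 - 3515)*(L - 3330) = (-2787 - 3515)*(1306368 - 3330) = -6302*1303038 = -8211745476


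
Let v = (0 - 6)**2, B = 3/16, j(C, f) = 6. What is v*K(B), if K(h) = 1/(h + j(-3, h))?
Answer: 64/11 ≈ 5.8182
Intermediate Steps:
B = 3/16 (B = 3*(1/16) = 3/16 ≈ 0.18750)
K(h) = 1/(6 + h) (K(h) = 1/(h + 6) = 1/(6 + h))
v = 36 (v = (-6)**2 = 36)
v*K(B) = 36/(6 + 3/16) = 36/(99/16) = 36*(16/99) = 64/11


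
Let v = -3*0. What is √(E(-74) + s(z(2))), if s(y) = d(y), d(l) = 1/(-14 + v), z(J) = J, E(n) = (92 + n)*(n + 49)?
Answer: I*√88214/14 ≈ 21.215*I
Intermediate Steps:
v = 0
E(n) = (49 + n)*(92 + n) (E(n) = (92 + n)*(49 + n) = (49 + n)*(92 + n))
d(l) = -1/14 (d(l) = 1/(-14 + 0) = 1/(-14) = -1/14)
s(y) = -1/14
√(E(-74) + s(z(2))) = √((4508 + (-74)² + 141*(-74)) - 1/14) = √((4508 + 5476 - 10434) - 1/14) = √(-450 - 1/14) = √(-6301/14) = I*√88214/14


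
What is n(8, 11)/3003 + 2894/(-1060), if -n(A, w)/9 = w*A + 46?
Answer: -1661507/530530 ≈ -3.1318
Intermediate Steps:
n(A, w) = -414 - 9*A*w (n(A, w) = -9*(w*A + 46) = -9*(A*w + 46) = -9*(46 + A*w) = -414 - 9*A*w)
n(8, 11)/3003 + 2894/(-1060) = (-414 - 9*8*11)/3003 + 2894/(-1060) = (-414 - 792)*(1/3003) + 2894*(-1/1060) = -1206*1/3003 - 1447/530 = -402/1001 - 1447/530 = -1661507/530530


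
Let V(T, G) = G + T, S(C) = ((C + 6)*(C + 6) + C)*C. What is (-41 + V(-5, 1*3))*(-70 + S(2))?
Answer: -2666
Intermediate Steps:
S(C) = C*(C + (6 + C)²) (S(C) = ((6 + C)*(6 + C) + C)*C = ((6 + C)² + C)*C = (C + (6 + C)²)*C = C*(C + (6 + C)²))
(-41 + V(-5, 1*3))*(-70 + S(2)) = (-41 + (1*3 - 5))*(-70 + 2*(2 + (6 + 2)²)) = (-41 + (3 - 5))*(-70 + 2*(2 + 8²)) = (-41 - 2)*(-70 + 2*(2 + 64)) = -43*(-70 + 2*66) = -43*(-70 + 132) = -43*62 = -2666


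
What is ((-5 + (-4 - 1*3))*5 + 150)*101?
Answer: 9090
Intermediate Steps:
((-5 + (-4 - 1*3))*5 + 150)*101 = ((-5 + (-4 - 3))*5 + 150)*101 = ((-5 - 7)*5 + 150)*101 = (-12*5 + 150)*101 = (-60 + 150)*101 = 90*101 = 9090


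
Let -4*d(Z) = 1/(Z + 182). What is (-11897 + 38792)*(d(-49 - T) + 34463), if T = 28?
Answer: 25952704987/28 ≈ 9.2688e+8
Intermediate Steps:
d(Z) = -1/(4*(182 + Z)) (d(Z) = -1/(4*(Z + 182)) = -1/(4*(182 + Z)))
(-11897 + 38792)*(d(-49 - T) + 34463) = (-11897 + 38792)*(-1/(728 + 4*(-49 - 1*28)) + 34463) = 26895*(-1/(728 + 4*(-49 - 28)) + 34463) = 26895*(-1/(728 + 4*(-77)) + 34463) = 26895*(-1/(728 - 308) + 34463) = 26895*(-1/420 + 34463) = 26895*(14474459/420) = 25952704987/28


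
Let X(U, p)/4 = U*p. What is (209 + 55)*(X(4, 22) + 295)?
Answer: 170808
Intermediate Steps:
X(U, p) = 4*U*p (X(U, p) = 4*(U*p) = 4*U*p)
(209 + 55)*(X(4, 22) + 295) = (209 + 55)*(4*4*22 + 295) = 264*(352 + 295) = 264*647 = 170808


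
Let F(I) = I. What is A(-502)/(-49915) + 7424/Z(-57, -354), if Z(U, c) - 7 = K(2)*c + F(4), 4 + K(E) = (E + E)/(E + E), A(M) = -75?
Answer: 2556203/369371 ≈ 6.9204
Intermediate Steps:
K(E) = -3 (K(E) = -4 + (E + E)/(E + E) = -4 + (2*E)/((2*E)) = -4 + (2*E)*(1/(2*E)) = -4 + 1 = -3)
Z(U, c) = 11 - 3*c (Z(U, c) = 7 + (-3*c + 4) = 7 + (4 - 3*c) = 11 - 3*c)
A(-502)/(-49915) + 7424/Z(-57, -354) = -75/(-49915) + 7424/(11 - 3*(-354)) = -75*(-1/49915) + 7424/(11 + 1062) = 15/9983 + 7424/1073 = 15/9983 + 7424*(1/1073) = 15/9983 + 256/37 = 2556203/369371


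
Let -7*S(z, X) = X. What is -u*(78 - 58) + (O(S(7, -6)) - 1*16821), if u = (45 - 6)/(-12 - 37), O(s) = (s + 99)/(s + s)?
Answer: -3282379/196 ≈ -16747.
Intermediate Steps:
S(z, X) = -X/7
O(s) = (99 + s)/(2*s) (O(s) = (99 + s)/((2*s)) = (99 + s)*(1/(2*s)) = (99 + s)/(2*s))
u = -39/49 (u = 39/(-49) = 39*(-1/49) = -39/49 ≈ -0.79592)
-u*(78 - 58) + (O(S(7, -6)) - 1*16821) = -(-39)*(78 - 58)/49 + ((99 - ⅐*(-6))/(2*((-⅐*(-6)))) - 1*16821) = -(-39)*20/49 + ((99 + 6/7)/(2*(6/7)) - 16821) = -1*(-780/49) + ((½)*(7/6)*(699/7) - 16821) = 780/49 + (233/4 - 16821) = 780/49 - 67051/4 = -3282379/196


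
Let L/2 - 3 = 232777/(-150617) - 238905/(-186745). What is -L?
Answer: -30757651406/5625394333 ≈ -5.4676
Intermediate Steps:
L = 30757651406/5625394333 (L = 6 + 2*(232777/(-150617) - 238905/(-186745)) = 6 + 2*(232777*(-1/150617) - 238905*(-1/186745)) = 6 + 2*(-232777/150617 + 47781/37349) = 6 + 2*(-1497357296/5625394333) = 6 - 2994714592/5625394333 = 30757651406/5625394333 ≈ 5.4676)
-L = -1*30757651406/5625394333 = -30757651406/5625394333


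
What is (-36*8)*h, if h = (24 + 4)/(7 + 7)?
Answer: -576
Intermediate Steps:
h = 2 (h = 28/14 = 28*(1/14) = 2)
(-36*8)*h = -36*8*2 = -288*2 = -576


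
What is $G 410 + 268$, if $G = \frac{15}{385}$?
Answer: $\frac{21866}{77} \approx 283.97$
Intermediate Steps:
$G = \frac{3}{77}$ ($G = 15 \cdot \frac{1}{385} = \frac{3}{77} \approx 0.038961$)
$G 410 + 268 = \frac{3}{77} \cdot 410 + 268 = \frac{1230}{77} + 268 = \frac{21866}{77}$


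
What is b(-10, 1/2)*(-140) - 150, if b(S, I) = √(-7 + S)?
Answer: -150 - 140*I*√17 ≈ -150.0 - 577.23*I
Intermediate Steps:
b(-10, 1/2)*(-140) - 150 = √(-7 - 10)*(-140) - 150 = √(-17)*(-140) - 150 = (I*√17)*(-140) - 150 = -140*I*√17 - 150 = -150 - 140*I*√17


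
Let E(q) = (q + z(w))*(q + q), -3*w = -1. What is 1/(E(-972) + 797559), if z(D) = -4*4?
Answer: 1/2718231 ≈ 3.6789e-7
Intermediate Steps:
w = ⅓ (w = -⅓*(-1) = ⅓ ≈ 0.33333)
z(D) = -16
E(q) = 2*q*(-16 + q) (E(q) = (q - 16)*(q + q) = (-16 + q)*(2*q) = 2*q*(-16 + q))
1/(E(-972) + 797559) = 1/(2*(-972)*(-16 - 972) + 797559) = 1/(2*(-972)*(-988) + 797559) = 1/(1920672 + 797559) = 1/2718231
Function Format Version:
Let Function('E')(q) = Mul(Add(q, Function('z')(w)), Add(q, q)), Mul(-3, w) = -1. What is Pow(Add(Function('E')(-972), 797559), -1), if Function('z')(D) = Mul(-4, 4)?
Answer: Rational(1, 2718231) ≈ 3.6789e-7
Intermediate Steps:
w = Rational(1, 3) (w = Mul(Rational(-1, 3), -1) = Rational(1, 3) ≈ 0.33333)
Function('z')(D) = -16
Function('E')(q) = Mul(2, q, Add(-16, q)) (Function('E')(q) = Mul(Add(q, -16), Add(q, q)) = Mul(Add(-16, q), Mul(2, q)) = Mul(2, q, Add(-16, q)))
Pow(Add(Function('E')(-972), 797559), -1) = Pow(Add(Mul(2, -972, Add(-16, -972)), 797559), -1) = Pow(Add(Mul(2, -972, -988), 797559), -1) = Pow(Add(1920672, 797559), -1) = Pow(2718231, -1) = Rational(1, 2718231)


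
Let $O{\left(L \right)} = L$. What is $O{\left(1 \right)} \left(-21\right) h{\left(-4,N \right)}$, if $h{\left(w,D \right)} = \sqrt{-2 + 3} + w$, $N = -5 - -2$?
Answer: $63$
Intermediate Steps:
$N = -3$ ($N = -5 + 2 = -3$)
$h{\left(w,D \right)} = 1 + w$ ($h{\left(w,D \right)} = \sqrt{1} + w = 1 + w$)
$O{\left(1 \right)} \left(-21\right) h{\left(-4,N \right)} = 1 \left(-21\right) \left(1 - 4\right) = \left(-21\right) \left(-3\right) = 63$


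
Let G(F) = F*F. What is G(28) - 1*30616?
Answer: -29832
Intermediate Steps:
G(F) = F**2
G(28) - 1*30616 = 28**2 - 1*30616 = 784 - 30616 = -29832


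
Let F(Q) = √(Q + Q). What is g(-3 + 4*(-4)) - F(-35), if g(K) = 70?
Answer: 70 - I*√70 ≈ 70.0 - 8.3666*I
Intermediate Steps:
F(Q) = √2*√Q (F(Q) = √(2*Q) = √2*√Q)
g(-3 + 4*(-4)) - F(-35) = 70 - √2*√(-35) = 70 - √2*I*√35 = 70 - I*√70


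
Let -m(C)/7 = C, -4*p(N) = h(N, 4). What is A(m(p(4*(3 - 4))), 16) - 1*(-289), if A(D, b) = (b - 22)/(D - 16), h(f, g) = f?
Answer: 6653/23 ≈ 289.26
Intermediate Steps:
p(N) = -N/4
m(C) = -7*C
A(D, b) = (-22 + b)/(-16 + D)
A(m(p(4*(3 - 4))), 16) - 1*(-289) = (-22 + 16)/(-16 - (-7)*4*(3 - 4)/4) - 1*(-289) = -6/(-16 - (-7)*4*(-1)/4) + 289 = -6/(-16 - (-7)*(-4)/4) + 289 = -6/(-16 - 7*1) + 289 = -6/(-16 - 7) + 289 = -6/(-23) + 289 = -1/23*(-6) + 289 = 6/23 + 289 = 6653/23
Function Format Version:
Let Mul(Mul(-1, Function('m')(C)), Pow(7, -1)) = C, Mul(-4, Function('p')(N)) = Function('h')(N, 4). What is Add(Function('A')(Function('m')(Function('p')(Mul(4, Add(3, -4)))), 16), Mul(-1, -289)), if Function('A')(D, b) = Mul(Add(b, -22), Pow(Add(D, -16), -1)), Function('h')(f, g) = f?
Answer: Rational(6653, 23) ≈ 289.26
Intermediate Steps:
Function('p')(N) = Mul(Rational(-1, 4), N)
Function('m')(C) = Mul(-7, C)
Function('A')(D, b) = Mul(Pow(Add(-16, D), -1), Add(-22, b)) (Function('A')(D, b) = Mul(Add(-22, b), Pow(Add(-16, D), -1)) = Mul(Pow(Add(-16, D), -1), Add(-22, b)))
Add(Function('A')(Function('m')(Function('p')(Mul(4, Add(3, -4)))), 16), Mul(-1, -289)) = Add(Mul(Pow(Add(-16, Mul(-7, Mul(Rational(-1, 4), Mul(4, Add(3, -4))))), -1), Add(-22, 16)), Mul(-1, -289)) = Add(Mul(Pow(Add(-16, Mul(-7, Mul(Rational(-1, 4), Mul(4, -1)))), -1), -6), 289) = Add(Mul(Pow(Add(-16, Mul(-7, Mul(Rational(-1, 4), -4))), -1), -6), 289) = Add(Mul(Pow(Add(-16, Mul(-7, 1)), -1), -6), 289) = Add(Mul(Pow(Add(-16, -7), -1), -6), 289) = Add(Mul(Pow(-23, -1), -6), 289) = Add(Mul(Rational(-1, 23), -6), 289) = Add(Rational(6, 23), 289) = Rational(6653, 23)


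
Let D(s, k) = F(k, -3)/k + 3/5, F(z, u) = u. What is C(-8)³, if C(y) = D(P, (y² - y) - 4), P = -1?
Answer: 6751269/39304000 ≈ 0.17177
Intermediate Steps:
D(s, k) = ⅗ - 3/k (D(s, k) = -3/k + 3/5 = -3/k + 3*(⅕) = -3/k + ⅗ = ⅗ - 3/k)
C(y) = ⅗ - 3/(-4 + y² - y) (C(y) = ⅗ - 3/((y² - y) - 4) = ⅗ - 3/(-4 + y² - y))
C(-8)³ = (⅗ + 3/(4 - 8 - 1*(-8)²))³ = (⅗ + 3/(4 - 8 - 1*64))³ = (⅗ + 3/(4 - 8 - 64))³ = (⅗ + 3/(-68))³ = (⅗ + 3*(-1/68))³ = (⅗ - 3/68)³ = (189/340)³ = 6751269/39304000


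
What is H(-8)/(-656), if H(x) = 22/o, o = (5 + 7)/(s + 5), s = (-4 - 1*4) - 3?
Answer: 11/656 ≈ 0.016768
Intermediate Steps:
s = -11 (s = (-4 - 4) - 3 = -8 - 3 = -11)
o = -2 (o = (5 + 7)/(-11 + 5) = 12/(-6) = 12*(-1/6) = -2)
H(x) = -11 (H(x) = 22/(-2) = 22*(-1/2) = -11)
H(-8)/(-656) = -11/(-656) = -11*(-1/656) = 11/656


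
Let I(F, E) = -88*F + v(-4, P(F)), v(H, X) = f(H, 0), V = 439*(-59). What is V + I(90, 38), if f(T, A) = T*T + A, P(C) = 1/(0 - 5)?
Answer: -33805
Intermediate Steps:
V = -25901
P(C) = -1/5 (P(C) = 1/(-5) = -1/5)
f(T, A) = A + T**2 (f(T, A) = T**2 + A = A + T**2)
v(H, X) = H**2 (v(H, X) = 0 + H**2 = H**2)
I(F, E) = 16 - 88*F (I(F, E) = -88*F + (-4)**2 = -88*F + 16 = 16 - 88*F)
V + I(90, 38) = -25901 + (16 - 88*90) = -25901 + (16 - 7920) = -25901 - 7904 = -33805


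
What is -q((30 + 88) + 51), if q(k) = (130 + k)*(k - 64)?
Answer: -31395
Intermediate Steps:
q(k) = (-64 + k)*(130 + k) (q(k) = (130 + k)*(-64 + k) = (-64 + k)*(130 + k))
-q((30 + 88) + 51) = -(-8320 + ((30 + 88) + 51)² + 66*((30 + 88) + 51)) = -(-8320 + (118 + 51)² + 66*(118 + 51)) = -(-8320 + 169² + 66*169) = -(-8320 + 28561 + 11154) = -1*31395 = -31395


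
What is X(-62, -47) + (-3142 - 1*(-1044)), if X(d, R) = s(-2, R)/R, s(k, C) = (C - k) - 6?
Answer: -98555/47 ≈ -2096.9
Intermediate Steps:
s(k, C) = -6 + C - k
X(d, R) = (-4 + R)/R (X(d, R) = (-6 + R - 1*(-2))/R = (-6 + R + 2)/R = (-4 + R)/R)
X(-62, -47) + (-3142 - 1*(-1044)) = (-4 - 47)/(-47) + (-3142 - 1*(-1044)) = -1/47*(-51) + (-3142 + 1044) = 51/47 - 2098 = -98555/47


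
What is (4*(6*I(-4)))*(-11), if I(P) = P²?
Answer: -4224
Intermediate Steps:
(4*(6*I(-4)))*(-11) = (4*(6*(-4)²))*(-11) = (4*(6*16))*(-11) = (4*96)*(-11) = 384*(-11) = -4224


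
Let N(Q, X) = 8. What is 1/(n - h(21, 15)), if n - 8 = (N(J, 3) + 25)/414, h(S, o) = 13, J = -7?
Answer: -138/679 ≈ -0.20324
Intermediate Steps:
n = 1115/138 (n = 8 + (8 + 25)/414 = 8 + 33*(1/414) = 8 + 11/138 = 1115/138 ≈ 8.0797)
1/(n - h(21, 15)) = 1/(1115/138 - 1*13) = 1/(1115/138 - 13) = 1/(-679/138) = -138/679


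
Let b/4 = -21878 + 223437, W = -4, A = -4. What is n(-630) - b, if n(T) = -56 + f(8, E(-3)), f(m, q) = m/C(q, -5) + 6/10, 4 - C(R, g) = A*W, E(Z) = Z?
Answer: -12094381/15 ≈ -8.0629e+5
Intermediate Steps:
b = 806236 (b = 4*(-21878 + 223437) = 4*201559 = 806236)
C(R, g) = -12 (C(R, g) = 4 - (-4)*(-4) = 4 - 1*16 = 4 - 16 = -12)
f(m, q) = ⅗ - m/12 (f(m, q) = m/(-12) + 6/10 = m*(-1/12) + 6*(⅒) = -m/12 + ⅗ = ⅗ - m/12)
n(T) = -841/15 (n(T) = -56 + (⅗ - 1/12*8) = -56 + (⅗ - ⅔) = -56 - 1/15 = -841/15)
n(-630) - b = -841/15 - 1*806236 = -841/15 - 806236 = -12094381/15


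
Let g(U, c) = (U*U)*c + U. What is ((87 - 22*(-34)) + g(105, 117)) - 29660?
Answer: 1261205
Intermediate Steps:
g(U, c) = U + c*U**2 (g(U, c) = U**2*c + U = c*U**2 + U = U + c*U**2)
((87 - 22*(-34)) + g(105, 117)) - 29660 = ((87 - 22*(-34)) + 105*(1 + 105*117)) - 29660 = ((87 + 748) + 105*(1 + 12285)) - 29660 = (835 + 105*12286) - 29660 = (835 + 1290030) - 29660 = 1290865 - 29660 = 1261205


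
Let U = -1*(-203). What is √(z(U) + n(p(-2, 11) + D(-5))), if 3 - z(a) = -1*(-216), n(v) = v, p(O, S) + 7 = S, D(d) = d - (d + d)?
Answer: 2*I*√51 ≈ 14.283*I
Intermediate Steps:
D(d) = -d (D(d) = d - 2*d = -d)
p(O, S) = -7 + S
U = 203
z(a) = -213 (z(a) = 3 - (-1)*(-216) = 3 - 1*216 = 3 - 216 = -213)
√(z(U) + n(p(-2, 11) + D(-5))) = √(-213 + ((-7 + 11) - 1*(-5))) = √(-213 + (4 + 5)) = √(-213 + 9) = √(-204) = 2*I*√51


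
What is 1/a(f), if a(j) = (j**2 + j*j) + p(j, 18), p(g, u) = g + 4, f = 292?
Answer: 1/170824 ≈ 5.8540e-6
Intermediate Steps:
p(g, u) = 4 + g
a(j) = 4 + j + 2*j**2 (a(j) = (j**2 + j*j) + (4 + j) = (j**2 + j**2) + (4 + j) = 2*j**2 + (4 + j) = 4 + j + 2*j**2)
1/a(f) = 1/(4 + 292 + 2*292**2) = 1/(4 + 292 + 2*85264) = 1/(4 + 292 + 170528) = 1/170824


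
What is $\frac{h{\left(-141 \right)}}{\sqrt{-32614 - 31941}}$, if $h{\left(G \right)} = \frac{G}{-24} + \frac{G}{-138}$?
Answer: $- \frac{1269 i \sqrt{64555}}{11878120} \approx - 0.027144 i$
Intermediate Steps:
$h{\left(G \right)} = - \frac{9 G}{184}$ ($h{\left(G \right)} = G \left(- \frac{1}{24}\right) + G \left(- \frac{1}{138}\right) = - \frac{G}{24} - \frac{G}{138} = - \frac{9 G}{184}$)
$\frac{h{\left(-141 \right)}}{\sqrt{-32614 - 31941}} = \frac{\left(- \frac{9}{184}\right) \left(-141\right)}{\sqrt{-32614 - 31941}} = \frac{1269}{184 \sqrt{-64555}} = \frac{1269}{184 i \sqrt{64555}} = \frac{1269 \left(- \frac{i \sqrt{64555}}{64555}\right)}{184} = - \frac{1269 i \sqrt{64555}}{11878120}$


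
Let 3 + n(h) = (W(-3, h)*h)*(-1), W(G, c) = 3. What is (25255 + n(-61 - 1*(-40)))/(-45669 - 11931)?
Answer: -5063/11520 ≈ -0.43950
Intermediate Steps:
n(h) = -3 - 3*h (n(h) = -3 + (3*h)*(-1) = -3 - 3*h)
(25255 + n(-61 - 1*(-40)))/(-45669 - 11931) = (25255 + (-3 - 3*(-61 - 1*(-40))))/(-45669 - 11931) = (25255 + (-3 - 3*(-61 + 40)))/(-57600) = (25255 + (-3 - 3*(-21)))*(-1/57600) = (25255 + (-3 + 63))*(-1/57600) = (25255 + 60)*(-1/57600) = 25315*(-1/57600) = -5063/11520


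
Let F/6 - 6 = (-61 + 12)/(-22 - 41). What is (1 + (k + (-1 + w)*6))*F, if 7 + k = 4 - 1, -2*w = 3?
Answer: -732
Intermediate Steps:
w = -3/2 (w = -½*3 = -3/2 ≈ -1.5000)
k = -4 (k = -7 + (4 - 1) = -7 + 3 = -4)
F = 122/3 (F = 36 + 6*((-61 + 12)/(-22 - 41)) = 36 + 6*(-49/(-63)) = 36 + 6*(-49*(-1/63)) = 36 + 6*(7/9) = 36 + 14/3 = 122/3 ≈ 40.667)
(1 + (k + (-1 + w)*6))*F = (1 + (-4 + (-1 - 3/2)*6))*(122/3) = (1 + (-4 - 5/2*6))*(122/3) = (1 + (-4 - 15))*(122/3) = (1 - 19)*(122/3) = -18*122/3 = -732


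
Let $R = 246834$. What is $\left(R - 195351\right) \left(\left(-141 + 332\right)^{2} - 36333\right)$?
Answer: $7619484$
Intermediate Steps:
$\left(R - 195351\right) \left(\left(-141 + 332\right)^{2} - 36333\right) = \left(246834 - 195351\right) \left(\left(-141 + 332\right)^{2} - 36333\right) = 51483 \left(191^{2} - 36333\right) = 51483 \left(36481 - 36333\right) = 51483 \cdot 148 = 7619484$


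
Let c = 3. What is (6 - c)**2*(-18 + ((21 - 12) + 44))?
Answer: 315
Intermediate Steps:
(6 - c)**2*(-18 + ((21 - 12) + 44)) = (6 - 1*3)**2*(-18 + ((21 - 12) + 44)) = (6 - 3)**2*(-18 + (9 + 44)) = 3**2*(-18 + 53) = 9*35 = 315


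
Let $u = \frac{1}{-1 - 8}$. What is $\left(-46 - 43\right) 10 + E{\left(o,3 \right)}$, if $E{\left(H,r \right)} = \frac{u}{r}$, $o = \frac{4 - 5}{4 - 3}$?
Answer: $- \frac{24031}{27} \approx -890.04$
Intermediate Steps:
$u = - \frac{1}{9}$ ($u = \frac{1}{-9} = - \frac{1}{9} \approx -0.11111$)
$o = -1$ ($o = - 1^{-1} = \left(-1\right) 1 = -1$)
$E{\left(H,r \right)} = - \frac{1}{9 r}$
$\left(-46 - 43\right) 10 + E{\left(o,3 \right)} = \left(-46 - 43\right) 10 - \frac{1}{9 \cdot 3} = \left(-46 - 43\right) 10 - \frac{1}{27} = \left(-89\right) 10 - \frac{1}{27} = -890 - \frac{1}{27} = - \frac{24031}{27}$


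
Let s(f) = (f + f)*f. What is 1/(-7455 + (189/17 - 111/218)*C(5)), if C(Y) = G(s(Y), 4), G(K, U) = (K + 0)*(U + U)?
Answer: -1853/5951115 ≈ -0.00031137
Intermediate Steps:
s(f) = 2*f**2 (s(f) = (2*f)*f = 2*f**2)
G(K, U) = 2*K*U (G(K, U) = K*(2*U) = 2*K*U)
C(Y) = 16*Y**2 (C(Y) = 2*(2*Y**2)*4 = 16*Y**2)
1/(-7455 + (189/17 - 111/218)*C(5)) = 1/(-7455 + (189/17 - 111/218)*(16*5**2)) = 1/(-7455 + (189*(1/17) - 111*1/218)*(16*25)) = 1/(-7455 + (189/17 - 111/218)*400) = 1/(-7455 + (39315/3706)*400) = 1/(-7455 + 7863000/1853) = 1/(-5951115/1853) = -1853/5951115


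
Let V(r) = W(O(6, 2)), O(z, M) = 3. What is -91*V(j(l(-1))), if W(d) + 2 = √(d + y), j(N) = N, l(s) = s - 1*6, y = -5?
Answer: 182 - 91*I*√2 ≈ 182.0 - 128.69*I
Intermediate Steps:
l(s) = -6 + s (l(s) = s - 6 = -6 + s)
W(d) = -2 + √(-5 + d) (W(d) = -2 + √(d - 5) = -2 + √(-5 + d))
V(r) = -2 + I*√2 (V(r) = -2 + √(-5 + 3) = -2 + √(-2) = -2 + I*√2)
-91*V(j(l(-1))) = -91*(-2 + I*√2) = 182 - 91*I*√2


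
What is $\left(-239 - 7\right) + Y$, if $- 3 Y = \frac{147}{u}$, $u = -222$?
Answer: $- \frac{54563}{222} \approx -245.78$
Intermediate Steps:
$Y = \frac{49}{222}$ ($Y = - \frac{147 \frac{1}{-222}}{3} = - \frac{147 \left(- \frac{1}{222}\right)}{3} = \left(- \frac{1}{3}\right) \left(- \frac{49}{74}\right) = \frac{49}{222} \approx 0.22072$)
$\left(-239 - 7\right) + Y = \left(-239 - 7\right) + \frac{49}{222} = -246 + \frac{49}{222} = - \frac{54563}{222}$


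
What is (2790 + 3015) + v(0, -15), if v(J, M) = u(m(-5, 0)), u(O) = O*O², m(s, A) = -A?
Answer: 5805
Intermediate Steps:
u(O) = O³
v(J, M) = 0 (v(J, M) = (-1*0)³ = 0³ = 0)
(2790 + 3015) + v(0, -15) = (2790 + 3015) + 0 = 5805 + 0 = 5805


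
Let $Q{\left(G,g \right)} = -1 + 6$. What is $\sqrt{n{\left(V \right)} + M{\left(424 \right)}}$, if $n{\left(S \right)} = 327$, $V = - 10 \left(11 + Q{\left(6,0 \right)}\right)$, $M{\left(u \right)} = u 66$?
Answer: $\sqrt{28311} \approx 168.26$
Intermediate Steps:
$Q{\left(G,g \right)} = 5$
$M{\left(u \right)} = 66 u$
$V = -160$ ($V = - 10 \left(11 + 5\right) = \left(-10\right) 16 = -160$)
$\sqrt{n{\left(V \right)} + M{\left(424 \right)}} = \sqrt{327 + 66 \cdot 424} = \sqrt{327 + 27984} = \sqrt{28311}$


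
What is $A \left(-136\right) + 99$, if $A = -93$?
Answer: $12747$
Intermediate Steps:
$A \left(-136\right) + 99 = \left(-93\right) \left(-136\right) + 99 = 12648 + 99 = 12747$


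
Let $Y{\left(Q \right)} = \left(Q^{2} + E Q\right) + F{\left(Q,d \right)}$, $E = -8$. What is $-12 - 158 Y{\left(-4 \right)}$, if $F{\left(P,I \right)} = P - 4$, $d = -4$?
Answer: $-6332$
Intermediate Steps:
$F{\left(P,I \right)} = -4 + P$ ($F{\left(P,I \right)} = P - 4 = -4 + P$)
$Y{\left(Q \right)} = -4 + Q^{2} - 7 Q$ ($Y{\left(Q \right)} = \left(Q^{2} - 8 Q\right) + \left(-4 + Q\right) = -4 + Q^{2} - 7 Q$)
$-12 - 158 Y{\left(-4 \right)} = -12 - 158 \left(-4 + \left(-4\right)^{2} - -28\right) = -12 - 158 \left(-4 + 16 + 28\right) = -12 - 6320 = -6332$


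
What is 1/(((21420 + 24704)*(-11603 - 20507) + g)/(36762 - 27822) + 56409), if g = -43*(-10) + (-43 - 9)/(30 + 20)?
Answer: -18625/2034884898 ≈ -9.1528e-6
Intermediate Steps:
g = 10724/25 (g = 430 - 52/50 = 430 - 52*1/50 = 430 - 26/25 = 10724/25 ≈ 428.96)
1/(((21420 + 24704)*(-11603 - 20507) + g)/(36762 - 27822) + 56409) = 1/(((21420 + 24704)*(-11603 - 20507) + 10724/25)/(36762 - 27822) + 56409) = 1/((46124*(-32110) + 10724/25)/8940 + 56409) = 1/((-1481041640 + 10724/25)*(1/8940) + 56409) = 1/(-37026030276/25*1/8940 + 56409) = 1/(-3085502523/18625 + 56409) = 1/(-2034884898/18625) = -18625/2034884898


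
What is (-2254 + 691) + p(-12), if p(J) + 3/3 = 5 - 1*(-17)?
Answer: -1542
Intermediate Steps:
p(J) = 21 (p(J) = -1 + (5 - 1*(-17)) = -1 + (5 + 17) = -1 + 22 = 21)
(-2254 + 691) + p(-12) = (-2254 + 691) + 21 = -1563 + 21 = -1542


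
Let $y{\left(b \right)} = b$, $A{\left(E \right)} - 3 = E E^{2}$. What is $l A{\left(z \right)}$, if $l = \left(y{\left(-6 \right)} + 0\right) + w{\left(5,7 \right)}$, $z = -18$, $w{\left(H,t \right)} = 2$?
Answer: $23316$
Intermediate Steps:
$A{\left(E \right)} = 3 + E^{3}$ ($A{\left(E \right)} = 3 + E E^{2} = 3 + E^{3}$)
$l = -4$ ($l = \left(-6 + 0\right) + 2 = -6 + 2 = -4$)
$l A{\left(z \right)} = - 4 \left(3 + \left(-18\right)^{3}\right) = - 4 \left(3 - 5832\right) = \left(-4\right) \left(-5829\right) = 23316$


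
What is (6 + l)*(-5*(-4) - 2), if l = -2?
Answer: 72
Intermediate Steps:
(6 + l)*(-5*(-4) - 2) = (6 - 2)*(-5*(-4) - 2) = 4*(20 - 2) = 4*18 = 72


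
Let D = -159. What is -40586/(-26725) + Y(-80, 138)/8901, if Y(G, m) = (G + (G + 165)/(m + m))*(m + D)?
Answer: 37350265337/21884888700 ≈ 1.7067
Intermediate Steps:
Y(G, m) = (-159 + m)*(G + (165 + G)/(2*m)) (Y(G, m) = (G + (G + 165)/(m + m))*(m - 159) = (G + (165 + G)/((2*m)))*(-159 + m) = (G + (165 + G)*(1/(2*m)))*(-159 + m) = (G + (165 + G)/(2*m))*(-159 + m) = (-159 + m)*(G + (165 + G)/(2*m)))
-40586/(-26725) + Y(-80, 138)/8901 = -40586/(-26725) + ((½)*(-26235 - 159*(-80) + 138*(165 - 317*(-80) + 2*(-80)*138))/138)/8901 = -40586*(-1/26725) + ((½)*(1/138)*(-26235 + 12720 + 138*(165 + 25360 - 22080)))*(1/8901) = 40586/26725 + ((½)*(1/138)*(-26235 + 12720 + 138*3445))*(1/8901) = 40586/26725 + ((½)*(1/138)*(-26235 + 12720 + 475410))*(1/8901) = 40586/26725 + ((½)*(1/138)*461895)*(1/8901) = 40586/26725 + (153965/92)*(1/8901) = 40586/26725 + 153965/818892 = 37350265337/21884888700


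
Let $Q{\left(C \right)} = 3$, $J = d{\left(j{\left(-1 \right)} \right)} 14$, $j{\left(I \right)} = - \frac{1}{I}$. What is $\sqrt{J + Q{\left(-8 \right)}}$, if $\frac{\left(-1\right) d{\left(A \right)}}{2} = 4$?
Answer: $i \sqrt{109} \approx 10.44 i$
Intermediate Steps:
$d{\left(A \right)} = -8$ ($d{\left(A \right)} = \left(-2\right) 4 = -8$)
$J = -112$ ($J = \left(-8\right) 14 = -112$)
$\sqrt{J + Q{\left(-8 \right)}} = \sqrt{-112 + 3} = \sqrt{-109} = i \sqrt{109}$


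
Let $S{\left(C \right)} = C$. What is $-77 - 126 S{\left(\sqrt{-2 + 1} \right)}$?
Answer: $-77 - 126 i \approx -77.0 - 126.0 i$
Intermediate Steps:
$-77 - 126 S{\left(\sqrt{-2 + 1} \right)} = -77 - 126 \sqrt{-2 + 1} = -77 - 126 \sqrt{-1} = -77 - 126 i$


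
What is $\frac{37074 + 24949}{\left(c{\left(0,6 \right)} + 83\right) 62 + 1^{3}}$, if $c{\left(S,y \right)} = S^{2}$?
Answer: $\frac{62023}{5147} \approx 12.05$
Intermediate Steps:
$\frac{37074 + 24949}{\left(c{\left(0,6 \right)} + 83\right) 62 + 1^{3}} = \frac{37074 + 24949}{\left(0^{2} + 83\right) 62 + 1^{3}} = \frac{62023}{\left(0 + 83\right) 62 + 1} = \frac{62023}{83 \cdot 62 + 1} = \frac{62023}{5146 + 1} = \frac{62023}{5147}$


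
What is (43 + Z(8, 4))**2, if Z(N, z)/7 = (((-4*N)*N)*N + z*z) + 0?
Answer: 201100761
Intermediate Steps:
Z(N, z) = -28*N**3 + 7*z**2 (Z(N, z) = 7*((((-4*N)*N)*N + z*z) + 0) = 7*(((-4*N**2)*N + z**2) + 0) = 7*((-4*N**3 + z**2) + 0) = 7*((z**2 - 4*N**3) + 0) = 7*(z**2 - 4*N**3) = -28*N**3 + 7*z**2)
(43 + Z(8, 4))**2 = (43 + (-28*8**3 + 7*4**2))**2 = (43 + (-28*512 + 7*16))**2 = (43 + (-14336 + 112))**2 = (43 - 14224)**2 = (-14181)**2 = 201100761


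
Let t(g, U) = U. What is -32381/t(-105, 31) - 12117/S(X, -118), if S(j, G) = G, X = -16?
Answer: -3445331/3658 ≈ -941.86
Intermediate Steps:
-32381/t(-105, 31) - 12117/S(X, -118) = -32381/31 - 12117/(-118) = -32381*1/31 - 12117*(-1/118) = -32381/31 + 12117/118 = -3445331/3658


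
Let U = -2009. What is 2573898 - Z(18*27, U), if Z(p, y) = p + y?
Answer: 2575421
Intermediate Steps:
2573898 - Z(18*27, U) = 2573898 - (18*27 - 2009) = 2573898 - (486 - 2009) = 2573898 - 1*(-1523) = 2573898 + 1523 = 2575421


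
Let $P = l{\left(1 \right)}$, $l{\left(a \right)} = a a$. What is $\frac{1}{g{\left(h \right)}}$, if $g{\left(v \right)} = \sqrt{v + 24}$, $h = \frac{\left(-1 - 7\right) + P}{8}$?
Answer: $\frac{2 \sqrt{370}}{185} \approx 0.20795$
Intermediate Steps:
$l{\left(a \right)} = a^{2}$
$P = 1$ ($P = 1^{2} = 1$)
$h = - \frac{7}{8}$ ($h = \frac{\left(-1 - 7\right) + 1}{8} = \left(-8 + 1\right) \frac{1}{8} = \left(-7\right) \frac{1}{8} = - \frac{7}{8} \approx -0.875$)
$g{\left(v \right)} = \sqrt{24 + v}$
$\frac{1}{g{\left(h \right)}} = \frac{1}{\sqrt{24 - \frac{7}{8}}} = \frac{1}{\sqrt{\frac{185}{8}}} = \frac{1}{\frac{1}{4} \sqrt{370}} = \frac{2 \sqrt{370}}{185}$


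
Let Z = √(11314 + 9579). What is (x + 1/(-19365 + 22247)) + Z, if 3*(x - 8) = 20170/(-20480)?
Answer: 67924607/8853504 + √20893 ≈ 152.22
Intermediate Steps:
x = 47135/6144 (x = 8 + (20170/(-20480))/3 = 8 + (20170*(-1/20480))/3 = 8 + (⅓)*(-2017/2048) = 8 - 2017/6144 = 47135/6144 ≈ 7.6717)
Z = √20893 ≈ 144.54
(x + 1/(-19365 + 22247)) + Z = (47135/6144 + 1/(-19365 + 22247)) + √20893 = (47135/6144 + 1/2882) + √20893 = 67924607/8853504 + √20893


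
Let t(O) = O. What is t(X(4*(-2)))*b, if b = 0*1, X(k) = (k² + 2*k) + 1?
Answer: 0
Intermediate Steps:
X(k) = 1 + k² + 2*k
b = 0
t(X(4*(-2)))*b = (1 + (4*(-2))² + 2*(4*(-2)))*0 = (1 + (-8)² + 2*(-8))*0 = (1 + 64 - 16)*0 = 49*0 = 0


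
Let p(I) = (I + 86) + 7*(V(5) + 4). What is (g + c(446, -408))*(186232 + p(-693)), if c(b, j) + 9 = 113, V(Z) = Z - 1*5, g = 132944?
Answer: 24700760344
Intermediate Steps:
V(Z) = -5 + Z (V(Z) = Z - 5 = -5 + Z)
c(b, j) = 104 (c(b, j) = -9 + 113 = 104)
p(I) = 114 + I (p(I) = (I + 86) + 7*((-5 + 5) + 4) = (86 + I) + 7*(0 + 4) = (86 + I) + 7*4 = (86 + I) + 28 = 114 + I)
(g + c(446, -408))*(186232 + p(-693)) = (132944 + 104)*(186232 + (114 - 693)) = 133048*(186232 - 579) = 133048*185653 = 24700760344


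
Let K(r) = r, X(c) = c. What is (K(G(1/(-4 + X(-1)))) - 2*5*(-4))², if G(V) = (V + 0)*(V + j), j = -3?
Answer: 1032256/625 ≈ 1651.6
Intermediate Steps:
G(V) = V*(-3 + V) (G(V) = (V + 0)*(V - 3) = V*(-3 + V))
(K(G(1/(-4 + X(-1)))) - 2*5*(-4))² = ((-3 + 1/(-4 - 1))/(-4 - 1) - 2*5*(-4))² = ((-3 + 1/(-5))/(-5) - 10*(-4))² = (-(-3 - ⅕)/5 + 40)² = (-⅕*(-16/5) + 40)² = (16/25 + 40)² = (1016/25)² = 1032256/625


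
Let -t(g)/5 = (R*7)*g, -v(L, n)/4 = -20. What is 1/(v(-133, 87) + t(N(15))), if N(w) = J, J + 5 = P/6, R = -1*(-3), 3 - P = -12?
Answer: 2/685 ≈ 0.0029197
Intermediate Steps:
P = 15 (P = 3 - 1*(-12) = 3 + 12 = 15)
R = 3
v(L, n) = 80 (v(L, n) = -4*(-20) = 80)
J = -5/2 (J = -5 + 15/6 = -5 + 15*(1/6) = -5 + 5/2 = -5/2 ≈ -2.5000)
N(w) = -5/2
t(g) = -105*g (t(g) = -5*3*7*g = -105*g)
1/(v(-133, 87) + t(N(15))) = 1/(80 - 105*(-5/2)) = 1/(80 + 525/2) = 1/(685/2) = 2/685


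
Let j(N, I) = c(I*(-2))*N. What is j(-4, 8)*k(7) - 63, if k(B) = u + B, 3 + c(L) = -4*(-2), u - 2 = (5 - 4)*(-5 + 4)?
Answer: -223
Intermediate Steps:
u = 1 (u = 2 + (5 - 4)*(-5 + 4) = 2 + 1*(-1) = 2 - 1 = 1)
c(L) = 5 (c(L) = -3 - 4*(-2) = -3 + 8 = 5)
j(N, I) = 5*N
k(B) = 1 + B
j(-4, 8)*k(7) - 63 = (5*(-4))*(1 + 7) - 63 = -20*8 - 63 = -160 - 63 = -223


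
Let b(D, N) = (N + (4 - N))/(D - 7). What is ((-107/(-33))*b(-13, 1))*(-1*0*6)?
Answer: 0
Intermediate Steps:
b(D, N) = 4/(-7 + D)
((-107/(-33))*b(-13, 1))*(-1*0*6) = ((-107/(-33))*(4/(-7 - 13)))*(-1*0*6) = ((-107*(-1/33))*(4/(-20)))*(0*6) = (107*(4*(-1/20))/33)*0 = ((107/33)*(-⅕))*0 = -107/165*0 = 0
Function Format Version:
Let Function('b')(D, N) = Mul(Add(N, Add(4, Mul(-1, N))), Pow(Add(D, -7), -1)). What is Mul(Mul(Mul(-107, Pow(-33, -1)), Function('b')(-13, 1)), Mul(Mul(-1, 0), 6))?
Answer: 0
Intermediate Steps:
Function('b')(D, N) = Mul(4, Pow(Add(-7, D), -1))
Mul(Mul(Mul(-107, Pow(-33, -1)), Function('b')(-13, 1)), Mul(Mul(-1, 0), 6)) = Mul(Mul(Mul(-107, Pow(-33, -1)), Mul(4, Pow(Add(-7, -13), -1))), Mul(Mul(-1, 0), 6)) = Mul(Mul(Mul(-107, Rational(-1, 33)), Mul(4, Pow(-20, -1))), Mul(0, 6)) = Mul(Mul(Rational(107, 33), Mul(4, Rational(-1, 20))), 0) = Mul(Mul(Rational(107, 33), Rational(-1, 5)), 0) = Mul(Rational(-107, 165), 0) = 0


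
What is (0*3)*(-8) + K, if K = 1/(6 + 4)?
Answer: ⅒ ≈ 0.10000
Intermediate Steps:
K = ⅒ (K = 1/10 = ⅒ ≈ 0.10000)
(0*3)*(-8) + K = (0*3)*(-8) + ⅒ = 0*(-8) + ⅒ = 0 + ⅒ = ⅒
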